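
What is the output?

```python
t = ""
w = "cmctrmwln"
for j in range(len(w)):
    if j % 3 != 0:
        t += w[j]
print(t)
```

j=0: skip
j=1: add 'm' → 'm'
j=2: add 'c' → 'mc'
j=3: skip
j=4: add 'r' → 'mcr'
j=5: add 'm' → 'mcrm'
j=6: skip
j=7: add 'l' → 'mcrml'
j=8: add 'n' → 'mcrmln'

mcrmln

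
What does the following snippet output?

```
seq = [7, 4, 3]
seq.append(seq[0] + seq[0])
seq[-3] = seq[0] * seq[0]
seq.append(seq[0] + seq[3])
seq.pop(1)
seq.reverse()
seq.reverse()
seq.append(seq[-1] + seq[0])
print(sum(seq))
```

73

append seq[0]+seq[0] = 7+7 = 14 → [7, 4, 3, 14]
seq[-3] = seq[0]*seq[0] = 7*7 = 49 → [7, 49, 3, 14]
append seq[0]+seq[3] = 7+14 = 21 → [7, 49, 3, 14, 21]
pop(1) removes 49 → [7, 3, 14, 21]
reverse → [21, 14, 3, 7]
reverse → [7, 3, 14, 21]
append seq[-1]+seq[0] = 21+7 = 28 → [7, 3, 14, 21, 28]
sum = 73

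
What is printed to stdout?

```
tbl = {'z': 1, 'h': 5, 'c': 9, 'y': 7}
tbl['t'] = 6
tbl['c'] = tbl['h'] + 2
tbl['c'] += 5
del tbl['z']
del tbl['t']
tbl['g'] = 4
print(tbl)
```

{'h': 5, 'c': 12, 'y': 7, 'g': 4}

tbl['t'] = 6 → {'z': 1, 'h': 5, 'c': 9, 'y': 7, 't': 6}
tbl['c'] = tbl['h']+2 = 7 → {'z': 1, 'h': 5, 'c': 7, 'y': 7, 't': 6}
tbl['c'] = 7+5 = 12 → {'z': 1, 'h': 5, 'c': 12, 'y': 7, 't': 6}
del 'z' → {'h': 5, 'c': 12, 'y': 7, 't': 6}
del 't' → {'h': 5, 'c': 12, 'y': 7}
tbl['g'] = 4 → {'h': 5, 'c': 12, 'y': 7, 'g': 4}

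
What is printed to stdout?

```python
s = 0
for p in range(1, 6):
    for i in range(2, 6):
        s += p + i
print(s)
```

p=1,i=2: s = 0+3 = 3
p=1,i=3: s = 3+4 = 7
p=1,i=4: s = 7+5 = 12
p=1,i=5: s = 12+6 = 18
p=2,i=2: s = 18+4 = 22
p=2,i=3: s = 22+5 = 27
p=2,i=4: s = 27+6 = 33
p=2,i=5: s = 33+7 = 40
p=3,i=2: s = 40+5 = 45
p=3,i=3: s = 45+6 = 51
p=3,i=4: s = 51+7 = 58
p=3,i=5: s = 58+8 = 66
p=4,i=2: s = 66+6 = 72
p=4,i=3: s = 72+7 = 79
p=4,i=4: s = 79+8 = 87
p=4,i=5: s = 87+9 = 96
p=5,i=2: s = 96+7 = 103
p=5,i=3: s = 103+8 = 111
p=5,i=4: s = 111+9 = 120
p=5,i=5: s = 120+10 = 130

130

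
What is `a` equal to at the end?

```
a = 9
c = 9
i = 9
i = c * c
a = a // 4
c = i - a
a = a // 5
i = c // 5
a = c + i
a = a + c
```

173

i = 9*9 = 81
a = 9//4 = 2
c = 81-2 = 79
a = 2//5 = 0
i = 79//5 = 15
a = 79+15 = 94
a = 94+79 = 173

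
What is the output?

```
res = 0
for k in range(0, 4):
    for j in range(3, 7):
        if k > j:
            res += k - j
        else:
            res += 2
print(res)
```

32

k=0,j=3: not 0>3, res = 0+2 = 2
k=0,j=4: not 0>4, res = 2+2 = 4
k=0,j=5: not 0>5, res = 4+2 = 6
k=0,j=6: not 0>6, res = 6+2 = 8
k=1,j=3: not 1>3, res = 8+2 = 10
k=1,j=4: not 1>4, res = 10+2 = 12
k=1,j=5: not 1>5, res = 12+2 = 14
k=1,j=6: not 1>6, res = 14+2 = 16
k=2,j=3: not 2>3, res = 16+2 = 18
k=2,j=4: not 2>4, res = 18+2 = 20
k=2,j=5: not 2>5, res = 20+2 = 22
k=2,j=6: not 2>6, res = 22+2 = 24
k=3,j=3: not 3>3, res = 24+2 = 26
k=3,j=4: not 3>4, res = 26+2 = 28
k=3,j=5: not 3>5, res = 28+2 = 30
k=3,j=6: not 3>6, res = 30+2 = 32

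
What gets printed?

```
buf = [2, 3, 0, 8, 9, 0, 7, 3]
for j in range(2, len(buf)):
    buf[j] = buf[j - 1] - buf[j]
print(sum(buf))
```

-70

j=2: buf[2] = 3-0 = 3 → [2, 3, 3, 8, 9, 0, 7, 3]
j=3: buf[3] = 3-8 = -5 → [2, 3, 3, -5, 9, 0, 7, 3]
j=4: buf[4] = (-5)-9 = -14 → [2, 3, 3, -5, -14, 0, 7, 3]
j=5: buf[5] = (-14)-0 = -14 → [2, 3, 3, -5, -14, -14, 7, 3]
j=6: buf[6] = (-14)-7 = -21 → [2, 3, 3, -5, -14, -14, -21, 3]
j=7: buf[7] = (-21)-3 = -24 → [2, 3, 3, -5, -14, -14, -21, -24]
sum = -70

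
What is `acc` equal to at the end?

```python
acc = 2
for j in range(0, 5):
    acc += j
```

j=0: acc = 2+0 = 2
j=1: acc = 2+1 = 3
j=2: acc = 3+2 = 5
j=3: acc = 5+3 = 8
j=4: acc = 8+4 = 12

12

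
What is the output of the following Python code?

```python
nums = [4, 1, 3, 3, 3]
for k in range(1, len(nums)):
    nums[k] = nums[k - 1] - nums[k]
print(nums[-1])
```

-6

k=1: nums[1] = 4-1 = 3 → [4, 3, 3, 3, 3]
k=2: nums[2] = 3-3 = 0 → [4, 3, 0, 3, 3]
k=3: nums[3] = 0-3 = -3 → [4, 3, 0, -3, 3]
k=4: nums[4] = (-3)-3 = -6 → [4, 3, 0, -3, -6]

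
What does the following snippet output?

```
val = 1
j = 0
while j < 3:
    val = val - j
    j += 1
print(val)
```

j=0: val = 1-0 = 1
j=1: val = 1-1 = 0
j=2: val = 0-2 = -2

-2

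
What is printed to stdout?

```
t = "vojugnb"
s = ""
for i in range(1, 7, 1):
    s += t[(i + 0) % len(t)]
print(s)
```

ojugnb

i=1: add t[1]='o' → 'o'
i=2: add t[2]='j' → 'oj'
i=3: add t[3]='u' → 'oju'
i=4: add t[4]='g' → 'ojug'
i=5: add t[5]='n' → 'ojugn'
i=6: add t[6]='b' → 'ojugnb'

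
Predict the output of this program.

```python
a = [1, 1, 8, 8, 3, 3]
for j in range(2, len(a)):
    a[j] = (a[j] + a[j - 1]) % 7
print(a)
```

[1, 1, 2, 3, 6, 2]

j=2: a[2] = (8+1)%7 = 2 → [1, 1, 2, 8, 3, 3]
j=3: a[3] = (8+2)%7 = 3 → [1, 1, 2, 3, 3, 3]
j=4: a[4] = (3+3)%7 = 6 → [1, 1, 2, 3, 6, 3]
j=5: a[5] = (3+6)%7 = 2 → [1, 1, 2, 3, 6, 2]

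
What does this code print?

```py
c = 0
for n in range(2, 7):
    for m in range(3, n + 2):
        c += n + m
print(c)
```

n=2,m=3: c = 0+5 = 5
n=3,m=3: c = 5+6 = 11
n=3,m=4: c = 11+7 = 18
n=4,m=3: c = 18+7 = 25
n=4,m=4: c = 25+8 = 33
n=4,m=5: c = 33+9 = 42
n=5,m=3: c = 42+8 = 50
n=5,m=4: c = 50+9 = 59
n=5,m=5: c = 59+10 = 69
n=5,m=6: c = 69+11 = 80
n=6,m=3: c = 80+9 = 89
n=6,m=4: c = 89+10 = 99
n=6,m=5: c = 99+11 = 110
n=6,m=6: c = 110+12 = 122
n=6,m=7: c = 122+13 = 135

135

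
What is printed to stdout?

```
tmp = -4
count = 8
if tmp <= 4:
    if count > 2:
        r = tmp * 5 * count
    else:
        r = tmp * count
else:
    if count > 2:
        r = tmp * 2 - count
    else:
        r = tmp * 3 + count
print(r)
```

tmp=-4, count=8
tmp <= 4 is True; count > 2 is True
→ r = tmp * 5 * count = -160

-160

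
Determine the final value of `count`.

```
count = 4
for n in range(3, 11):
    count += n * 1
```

n=3: count = 4+3*1 = 7
n=4: count = 7+4*1 = 11
n=5: count = 11+5*1 = 16
n=6: count = 16+6*1 = 22
n=7: count = 22+7*1 = 29
n=8: count = 29+8*1 = 37
n=9: count = 37+9*1 = 46
n=10: count = 46+10*1 = 56

56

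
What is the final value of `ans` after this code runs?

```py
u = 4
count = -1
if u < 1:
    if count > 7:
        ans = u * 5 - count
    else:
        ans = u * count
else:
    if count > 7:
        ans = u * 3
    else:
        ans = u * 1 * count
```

-4

u=4, count=-1
u < 1 is False; count > 7 is False
→ ans = u * 1 * count = -4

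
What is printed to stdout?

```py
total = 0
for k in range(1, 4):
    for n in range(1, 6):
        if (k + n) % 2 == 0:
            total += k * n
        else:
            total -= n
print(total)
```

27

k=1,n=1: even sum, total = 0+1 = 1
k=1,n=2: odd sum, total = 1-2 = -1
k=1,n=3: even sum, total = (-1)+3 = 2
k=1,n=4: odd sum, total = 2-4 = -2
k=1,n=5: even sum, total = (-2)+5 = 3
k=2,n=1: odd sum, total = 3-1 = 2
k=2,n=2: even sum, total = 2+4 = 6
k=2,n=3: odd sum, total = 6-3 = 3
k=2,n=4: even sum, total = 3+8 = 11
k=2,n=5: odd sum, total = 11-5 = 6
k=3,n=1: even sum, total = 6+3 = 9
k=3,n=2: odd sum, total = 9-2 = 7
k=3,n=3: even sum, total = 7+9 = 16
k=3,n=4: odd sum, total = 16-4 = 12
k=3,n=5: even sum, total = 12+15 = 27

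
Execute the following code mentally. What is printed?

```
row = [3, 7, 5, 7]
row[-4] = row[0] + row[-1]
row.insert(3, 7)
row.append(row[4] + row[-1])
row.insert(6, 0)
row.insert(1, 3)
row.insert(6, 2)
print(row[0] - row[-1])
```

10

row[-4] = row[0]+row[-1] = 3+7 = 10 → [10, 7, 5, 7]
insert 7 at 3 → [10, 7, 5, 7, 7]
append row[4]+row[-1] = 7+7 = 14 → [10, 7, 5, 7, 7, 14]
insert 0 at 6 → [10, 7, 5, 7, 7, 14, 0]
insert 3 at 1 → [10, 3, 7, 5, 7, 7, 14, 0]
insert 2 at 6 → [10, 3, 7, 5, 7, 7, 2, 14, 0]
row[0]-row[-1] = 10-0 = 10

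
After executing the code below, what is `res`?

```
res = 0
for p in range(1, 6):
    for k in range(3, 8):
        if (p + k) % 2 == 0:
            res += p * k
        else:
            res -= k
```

p=1,k=3: even sum, res = 0+3 = 3
p=1,k=4: odd sum, res = 3-4 = -1
p=1,k=5: even sum, res = (-1)+5 = 4
p=1,k=6: odd sum, res = 4-6 = -2
p=1,k=7: even sum, res = (-2)+7 = 5
p=2,k=3: odd sum, res = 5-3 = 2
p=2,k=4: even sum, res = 2+8 = 10
p=2,k=5: odd sum, res = 10-5 = 5
p=2,k=6: even sum, res = 5+12 = 17
p=2,k=7: odd sum, res = 17-7 = 10
p=3,k=3: even sum, res = 10+9 = 19
p=3,k=4: odd sum, res = 19-4 = 15
p=3,k=5: even sum, res = 15+15 = 30
p=3,k=6: odd sum, res = 30-6 = 24
p=3,k=7: even sum, res = 24+21 = 45
p=4,k=3: odd sum, res = 45-3 = 42
p=4,k=4: even sum, res = 42+16 = 58
p=4,k=5: odd sum, res = 58-5 = 53
p=4,k=6: even sum, res = 53+24 = 77
p=4,k=7: odd sum, res = 77-7 = 70
p=5,k=3: even sum, res = 70+15 = 85
p=5,k=4: odd sum, res = 85-4 = 81
p=5,k=5: even sum, res = 81+25 = 106
p=5,k=6: odd sum, res = 106-6 = 100
p=5,k=7: even sum, res = 100+35 = 135

135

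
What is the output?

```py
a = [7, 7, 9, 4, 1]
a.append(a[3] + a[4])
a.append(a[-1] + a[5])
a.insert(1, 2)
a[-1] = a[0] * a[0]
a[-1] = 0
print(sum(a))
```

append a[3]+a[4] = 4+1 = 5 → [7, 7, 9, 4, 1, 5]
append a[-1]+a[5] = 5+5 = 10 → [7, 7, 9, 4, 1, 5, 10]
insert 2 at 1 → [7, 2, 7, 9, 4, 1, 5, 10]
a[-1] = a[0]*a[0] = 7*7 = 49 → [7, 2, 7, 9, 4, 1, 5, 49]
a[-1] = 0 → [7, 2, 7, 9, 4, 1, 5, 0]
sum = 35

35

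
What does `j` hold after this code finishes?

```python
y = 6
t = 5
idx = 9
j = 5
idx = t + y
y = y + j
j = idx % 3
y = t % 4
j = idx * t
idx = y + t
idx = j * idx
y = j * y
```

55

idx = 5+6 = 11
y = 6+5 = 11
j = 11%3 = 2
y = 5%4 = 1
j = 11*5 = 55
idx = 1+5 = 6
idx = 55*6 = 330
y = 55*1 = 55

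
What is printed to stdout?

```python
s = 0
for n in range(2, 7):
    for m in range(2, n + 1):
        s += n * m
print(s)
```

n=2,m=2: s = 0+4 = 4
n=3,m=2: s = 4+6 = 10
n=3,m=3: s = 10+9 = 19
n=4,m=2: s = 19+8 = 27
n=4,m=3: s = 27+12 = 39
n=4,m=4: s = 39+16 = 55
n=5,m=2: s = 55+10 = 65
n=5,m=3: s = 65+15 = 80
n=5,m=4: s = 80+20 = 100
n=5,m=5: s = 100+25 = 125
n=6,m=2: s = 125+12 = 137
n=6,m=3: s = 137+18 = 155
n=6,m=4: s = 155+24 = 179
n=6,m=5: s = 179+30 = 209
n=6,m=6: s = 209+36 = 245

245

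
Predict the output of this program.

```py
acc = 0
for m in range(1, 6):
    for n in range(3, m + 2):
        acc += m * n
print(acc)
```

165

m=2,n=3: acc = 0+6 = 6
m=3,n=3: acc = 6+9 = 15
m=3,n=4: acc = 15+12 = 27
m=4,n=3: acc = 27+12 = 39
m=4,n=4: acc = 39+16 = 55
m=4,n=5: acc = 55+20 = 75
m=5,n=3: acc = 75+15 = 90
m=5,n=4: acc = 90+20 = 110
m=5,n=5: acc = 110+25 = 135
m=5,n=6: acc = 135+30 = 165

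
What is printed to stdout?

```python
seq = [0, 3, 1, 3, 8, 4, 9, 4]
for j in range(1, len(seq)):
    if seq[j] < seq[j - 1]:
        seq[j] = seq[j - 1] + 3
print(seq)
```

j=1: 3>=0, unchanged → [0, 3, 1, 3, 8, 4, 9, 4]
j=2: 1<3, seq[2] = 3+3 = 6 → [0, 3, 6, 3, 8, 4, 9, 4]
j=3: 3<6, seq[3] = 6+3 = 9 → [0, 3, 6, 9, 8, 4, 9, 4]
j=4: 8<9, seq[4] = 9+3 = 12 → [0, 3, 6, 9, 12, 4, 9, 4]
j=5: 4<12, seq[5] = 12+3 = 15 → [0, 3, 6, 9, 12, 15, 9, 4]
j=6: 9<15, seq[6] = 15+3 = 18 → [0, 3, 6, 9, 12, 15, 18, 4]
j=7: 4<18, seq[7] = 18+3 = 21 → [0, 3, 6, 9, 12, 15, 18, 21]

[0, 3, 6, 9, 12, 15, 18, 21]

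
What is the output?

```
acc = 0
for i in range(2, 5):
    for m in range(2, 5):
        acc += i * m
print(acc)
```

81

i=2,m=2: acc = 0+4 = 4
i=2,m=3: acc = 4+6 = 10
i=2,m=4: acc = 10+8 = 18
i=3,m=2: acc = 18+6 = 24
i=3,m=3: acc = 24+9 = 33
i=3,m=4: acc = 33+12 = 45
i=4,m=2: acc = 45+8 = 53
i=4,m=3: acc = 53+12 = 65
i=4,m=4: acc = 65+16 = 81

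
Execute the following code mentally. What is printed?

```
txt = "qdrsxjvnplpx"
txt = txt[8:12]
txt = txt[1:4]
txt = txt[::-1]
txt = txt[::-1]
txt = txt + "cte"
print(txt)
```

slice [8:12] → 'plpx'
slice [1:4] → 'lpx'
reverse → 'xpl'
reverse → 'lpx'
+ 'cte' → 'lpxcte'

lpxcte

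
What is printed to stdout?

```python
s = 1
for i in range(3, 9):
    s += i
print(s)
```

34

i=3: s = 1+3 = 4
i=4: s = 4+4 = 8
i=5: s = 8+5 = 13
i=6: s = 13+6 = 19
i=7: s = 19+7 = 26
i=8: s = 26+8 = 34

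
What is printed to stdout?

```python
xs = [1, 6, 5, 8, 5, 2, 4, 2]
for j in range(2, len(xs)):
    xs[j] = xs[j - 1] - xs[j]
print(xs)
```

[1, 6, 1, -7, -12, -14, -18, -20]

j=2: xs[2] = 6-5 = 1 → [1, 6, 1, 8, 5, 2, 4, 2]
j=3: xs[3] = 1-8 = -7 → [1, 6, 1, -7, 5, 2, 4, 2]
j=4: xs[4] = (-7)-5 = -12 → [1, 6, 1, -7, -12, 2, 4, 2]
j=5: xs[5] = (-12)-2 = -14 → [1, 6, 1, -7, -12, -14, 4, 2]
j=6: xs[6] = (-14)-4 = -18 → [1, 6, 1, -7, -12, -14, -18, 2]
j=7: xs[7] = (-18)-2 = -20 → [1, 6, 1, -7, -12, -14, -18, -20]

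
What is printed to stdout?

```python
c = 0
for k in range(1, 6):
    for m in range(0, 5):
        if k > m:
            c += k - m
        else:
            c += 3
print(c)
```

65

k=1,m=0: 1>0, c = 0+1 = 1
k=1,m=1: not 1>1, c = 1+3 = 4
k=1,m=2: not 1>2, c = 4+3 = 7
k=1,m=3: not 1>3, c = 7+3 = 10
k=1,m=4: not 1>4, c = 10+3 = 13
k=2,m=0: 2>0, c = 13+2 = 15
k=2,m=1: 2>1, c = 15+1 = 16
k=2,m=2: not 2>2, c = 16+3 = 19
k=2,m=3: not 2>3, c = 19+3 = 22
k=2,m=4: not 2>4, c = 22+3 = 25
k=3,m=0: 3>0, c = 25+3 = 28
k=3,m=1: 3>1, c = 28+2 = 30
k=3,m=2: 3>2, c = 30+1 = 31
k=3,m=3: not 3>3, c = 31+3 = 34
k=3,m=4: not 3>4, c = 34+3 = 37
k=4,m=0: 4>0, c = 37+4 = 41
k=4,m=1: 4>1, c = 41+3 = 44
k=4,m=2: 4>2, c = 44+2 = 46
k=4,m=3: 4>3, c = 46+1 = 47
k=4,m=4: not 4>4, c = 47+3 = 50
k=5,m=0: 5>0, c = 50+5 = 55
k=5,m=1: 5>1, c = 55+4 = 59
k=5,m=2: 5>2, c = 59+3 = 62
k=5,m=3: 5>3, c = 62+2 = 64
k=5,m=4: 5>4, c = 64+1 = 65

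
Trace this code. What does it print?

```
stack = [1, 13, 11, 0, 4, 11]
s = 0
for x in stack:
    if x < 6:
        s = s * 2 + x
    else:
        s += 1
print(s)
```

x=1: <6, s = 0*2+1 = 1
x=13: not <6, s = 1+1 = 2
x=11: not <6, s = 2+1 = 3
x=0: <6, s = 3*2+0 = 6
x=4: <6, s = 6*2+4 = 16
x=11: not <6, s = 16+1 = 17

17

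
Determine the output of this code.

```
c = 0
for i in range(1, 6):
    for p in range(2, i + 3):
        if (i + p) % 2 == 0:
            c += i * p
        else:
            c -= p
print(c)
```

131

i=1,p=2: odd sum, c = 0-2 = -2
i=1,p=3: even sum, c = (-2)+3 = 1
i=2,p=2: even sum, c = 1+4 = 5
i=2,p=3: odd sum, c = 5-3 = 2
i=2,p=4: even sum, c = 2+8 = 10
i=3,p=2: odd sum, c = 10-2 = 8
i=3,p=3: even sum, c = 8+9 = 17
i=3,p=4: odd sum, c = 17-4 = 13
i=3,p=5: even sum, c = 13+15 = 28
i=4,p=2: even sum, c = 28+8 = 36
i=4,p=3: odd sum, c = 36-3 = 33
i=4,p=4: even sum, c = 33+16 = 49
i=4,p=5: odd sum, c = 49-5 = 44
i=4,p=6: even sum, c = 44+24 = 68
i=5,p=2: odd sum, c = 68-2 = 66
i=5,p=3: even sum, c = 66+15 = 81
i=5,p=4: odd sum, c = 81-4 = 77
i=5,p=5: even sum, c = 77+25 = 102
i=5,p=6: odd sum, c = 102-6 = 96
i=5,p=7: even sum, c = 96+35 = 131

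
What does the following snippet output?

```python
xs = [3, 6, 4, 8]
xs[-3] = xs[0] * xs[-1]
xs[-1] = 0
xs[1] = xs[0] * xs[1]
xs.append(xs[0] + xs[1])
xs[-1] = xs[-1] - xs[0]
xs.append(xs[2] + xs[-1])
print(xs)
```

[3, 72, 4, 0, 72, 76]

xs[-3] = xs[0]*xs[-1] = 3*8 = 24 → [3, 24, 4, 8]
xs[-1] = 0 → [3, 24, 4, 0]
xs[1] = xs[0]*xs[1] = 3*24 = 72 → [3, 72, 4, 0]
append xs[0]+xs[1] = 3+72 = 75 → [3, 72, 4, 0, 75]
xs[-1] = xs[-1]-xs[0] = 75-3 = 72 → [3, 72, 4, 0, 72]
append xs[2]+xs[-1] = 4+72 = 76 → [3, 72, 4, 0, 72, 76]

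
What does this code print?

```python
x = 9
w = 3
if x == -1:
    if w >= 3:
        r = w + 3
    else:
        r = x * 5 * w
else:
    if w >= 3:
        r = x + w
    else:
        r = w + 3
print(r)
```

12

x=9, w=3
x == -1 is False; w >= 3 is True
→ r = x + w = 12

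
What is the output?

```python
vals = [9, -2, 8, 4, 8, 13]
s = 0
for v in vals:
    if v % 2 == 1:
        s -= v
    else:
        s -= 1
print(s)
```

-26

v=9: odd, s = 0-9 = -9
v=-2: not odd, s = (-9)-1 = -10
v=8: not odd, s = (-10)-1 = -11
v=4: not odd, s = (-11)-1 = -12
v=8: not odd, s = (-12)-1 = -13
v=13: odd, s = (-13)-13 = -26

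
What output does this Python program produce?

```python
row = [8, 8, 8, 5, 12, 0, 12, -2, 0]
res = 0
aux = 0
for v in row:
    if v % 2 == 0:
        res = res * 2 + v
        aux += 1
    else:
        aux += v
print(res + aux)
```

2041

v=8: even, res = 0*2+8 = 8; aux=1
v=8: even, res = 8*2+8 = 24; aux=2
v=8: even, res = 24*2+8 = 56; aux=3
v=5: not even; aux=8
v=12: even, res = 56*2+12 = 124; aux=9
v=0: even, res = 124*2+0 = 248; aux=10
v=12: even, res = 248*2+12 = 508; aux=11
v=-2: even, res = 508*2+(-2) = 1014; aux=12
v=0: even, res = 1014*2+0 = 2028; aux=13
res+aux = 2028+13 = 2041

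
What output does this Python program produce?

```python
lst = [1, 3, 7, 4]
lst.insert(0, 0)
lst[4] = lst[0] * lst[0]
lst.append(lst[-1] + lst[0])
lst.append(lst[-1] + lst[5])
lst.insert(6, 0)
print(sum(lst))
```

11

insert 0 at 0 → [0, 1, 3, 7, 4]
lst[4] = lst[0]*lst[0] = 0*0 = 0 → [0, 1, 3, 7, 0]
append lst[-1]+lst[0] = 0+0 = 0 → [0, 1, 3, 7, 0, 0]
append lst[-1]+lst[5] = 0+0 = 0 → [0, 1, 3, 7, 0, 0, 0]
insert 0 at 6 → [0, 1, 3, 7, 0, 0, 0, 0]
sum = 11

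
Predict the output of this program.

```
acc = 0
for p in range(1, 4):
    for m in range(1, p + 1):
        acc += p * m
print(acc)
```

25

p=1,m=1: acc = 0+1 = 1
p=2,m=1: acc = 1+2 = 3
p=2,m=2: acc = 3+4 = 7
p=3,m=1: acc = 7+3 = 10
p=3,m=2: acc = 10+6 = 16
p=3,m=3: acc = 16+9 = 25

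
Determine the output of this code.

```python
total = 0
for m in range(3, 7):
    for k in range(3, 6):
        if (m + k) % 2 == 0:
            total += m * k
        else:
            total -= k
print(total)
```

80

m=3,k=3: even sum, total = 0+9 = 9
m=3,k=4: odd sum, total = 9-4 = 5
m=3,k=5: even sum, total = 5+15 = 20
m=4,k=3: odd sum, total = 20-3 = 17
m=4,k=4: even sum, total = 17+16 = 33
m=4,k=5: odd sum, total = 33-5 = 28
m=5,k=3: even sum, total = 28+15 = 43
m=5,k=4: odd sum, total = 43-4 = 39
m=5,k=5: even sum, total = 39+25 = 64
m=6,k=3: odd sum, total = 64-3 = 61
m=6,k=4: even sum, total = 61+24 = 85
m=6,k=5: odd sum, total = 85-5 = 80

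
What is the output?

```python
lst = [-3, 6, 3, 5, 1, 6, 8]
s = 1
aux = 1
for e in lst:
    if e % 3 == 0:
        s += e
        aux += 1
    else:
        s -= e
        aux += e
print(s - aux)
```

-20

e=-3: %3==0, s = 1+(-3) = -2; aux=2
e=6: %3==0, s = (-2)+6 = 4; aux=3
e=3: %3==0, s = 4+3 = 7; aux=4
e=5: not %3==0, s = 7-5 = 2; aux=9
e=1: not %3==0, s = 2-1 = 1; aux=10
e=6: %3==0, s = 1+6 = 7; aux=11
e=8: not %3==0, s = 7-8 = -1; aux=19
s-aux = (-1)-19 = -20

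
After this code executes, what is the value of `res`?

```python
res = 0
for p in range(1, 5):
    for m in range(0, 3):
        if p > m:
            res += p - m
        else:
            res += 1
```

p=1,m=0: 1>0, res = 0+1 = 1
p=1,m=1: not 1>1, res = 1+1 = 2
p=1,m=2: not 1>2, res = 2+1 = 3
p=2,m=0: 2>0, res = 3+2 = 5
p=2,m=1: 2>1, res = 5+1 = 6
p=2,m=2: not 2>2, res = 6+1 = 7
p=3,m=0: 3>0, res = 7+3 = 10
p=3,m=1: 3>1, res = 10+2 = 12
p=3,m=2: 3>2, res = 12+1 = 13
p=4,m=0: 4>0, res = 13+4 = 17
p=4,m=1: 4>1, res = 17+3 = 20
p=4,m=2: 4>2, res = 20+2 = 22

22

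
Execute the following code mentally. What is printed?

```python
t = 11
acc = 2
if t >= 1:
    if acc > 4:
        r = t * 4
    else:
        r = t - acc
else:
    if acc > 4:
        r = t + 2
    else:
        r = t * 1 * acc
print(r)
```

t=11, acc=2
t >= 1 is True; acc > 4 is False
→ r = t - acc = 9

9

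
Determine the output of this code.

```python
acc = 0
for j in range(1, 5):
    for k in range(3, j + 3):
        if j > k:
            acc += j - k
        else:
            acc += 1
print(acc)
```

j=1,k=3: not 1>3, acc = 0+1 = 1
j=2,k=3: not 2>3, acc = 1+1 = 2
j=2,k=4: not 2>4, acc = 2+1 = 3
j=3,k=3: not 3>3, acc = 3+1 = 4
j=3,k=4: not 3>4, acc = 4+1 = 5
j=3,k=5: not 3>5, acc = 5+1 = 6
j=4,k=3: 4>3, acc = 6+1 = 7
j=4,k=4: not 4>4, acc = 7+1 = 8
j=4,k=5: not 4>5, acc = 8+1 = 9
j=4,k=6: not 4>6, acc = 9+1 = 10

10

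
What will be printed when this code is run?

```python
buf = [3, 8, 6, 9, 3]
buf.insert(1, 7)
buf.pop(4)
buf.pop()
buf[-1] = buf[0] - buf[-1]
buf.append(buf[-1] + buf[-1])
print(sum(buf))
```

9

insert 7 at 1 → [3, 7, 8, 6, 9, 3]
pop(4) removes 9 → [3, 7, 8, 6, 3]
pop() removes 3 → [3, 7, 8, 6]
buf[-1] = buf[0]-buf[-1] = 3-6 = -3 → [3, 7, 8, -3]
append buf[-1]+buf[-1] = (-3)+(-3) = -6 → [3, 7, 8, -3, -6]
sum = 9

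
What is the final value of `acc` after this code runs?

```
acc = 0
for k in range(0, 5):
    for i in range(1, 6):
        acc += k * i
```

150

k=0,i=1: acc = 0+0 = 0
k=0,i=2: acc = 0+0 = 0
k=0,i=3: acc = 0+0 = 0
k=0,i=4: acc = 0+0 = 0
k=0,i=5: acc = 0+0 = 0
k=1,i=1: acc = 0+1 = 1
k=1,i=2: acc = 1+2 = 3
k=1,i=3: acc = 3+3 = 6
k=1,i=4: acc = 6+4 = 10
k=1,i=5: acc = 10+5 = 15
k=2,i=1: acc = 15+2 = 17
k=2,i=2: acc = 17+4 = 21
k=2,i=3: acc = 21+6 = 27
k=2,i=4: acc = 27+8 = 35
k=2,i=5: acc = 35+10 = 45
k=3,i=1: acc = 45+3 = 48
k=3,i=2: acc = 48+6 = 54
k=3,i=3: acc = 54+9 = 63
k=3,i=4: acc = 63+12 = 75
k=3,i=5: acc = 75+15 = 90
k=4,i=1: acc = 90+4 = 94
k=4,i=2: acc = 94+8 = 102
k=4,i=3: acc = 102+12 = 114
k=4,i=4: acc = 114+16 = 130
k=4,i=5: acc = 130+20 = 150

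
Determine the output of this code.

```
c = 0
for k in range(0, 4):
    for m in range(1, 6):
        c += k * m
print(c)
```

k=0,m=1: c = 0+0 = 0
k=0,m=2: c = 0+0 = 0
k=0,m=3: c = 0+0 = 0
k=0,m=4: c = 0+0 = 0
k=0,m=5: c = 0+0 = 0
k=1,m=1: c = 0+1 = 1
k=1,m=2: c = 1+2 = 3
k=1,m=3: c = 3+3 = 6
k=1,m=4: c = 6+4 = 10
k=1,m=5: c = 10+5 = 15
k=2,m=1: c = 15+2 = 17
k=2,m=2: c = 17+4 = 21
k=2,m=3: c = 21+6 = 27
k=2,m=4: c = 27+8 = 35
k=2,m=5: c = 35+10 = 45
k=3,m=1: c = 45+3 = 48
k=3,m=2: c = 48+6 = 54
k=3,m=3: c = 54+9 = 63
k=3,m=4: c = 63+12 = 75
k=3,m=5: c = 75+15 = 90

90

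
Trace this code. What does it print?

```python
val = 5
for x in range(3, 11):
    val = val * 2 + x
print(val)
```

x=3: val = 5*2+3 = 13
x=4: val = 13*2+4 = 30
x=5: val = 30*2+5 = 65
x=6: val = 65*2+6 = 136
x=7: val = 136*2+7 = 279
x=8: val = 279*2+8 = 566
x=9: val = 566*2+9 = 1141
x=10: val = 1141*2+10 = 2292

2292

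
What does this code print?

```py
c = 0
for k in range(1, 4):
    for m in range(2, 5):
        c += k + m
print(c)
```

45

k=1,m=2: c = 0+3 = 3
k=1,m=3: c = 3+4 = 7
k=1,m=4: c = 7+5 = 12
k=2,m=2: c = 12+4 = 16
k=2,m=3: c = 16+5 = 21
k=2,m=4: c = 21+6 = 27
k=3,m=2: c = 27+5 = 32
k=3,m=3: c = 32+6 = 38
k=3,m=4: c = 38+7 = 45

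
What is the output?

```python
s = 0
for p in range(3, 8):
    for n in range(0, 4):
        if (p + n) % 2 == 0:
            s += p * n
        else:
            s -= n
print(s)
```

p=3,n=0: odd sum, s = 0-0 = 0
p=3,n=1: even sum, s = 0+3 = 3
p=3,n=2: odd sum, s = 3-2 = 1
p=3,n=3: even sum, s = 1+9 = 10
p=4,n=0: even sum, s = 10+0 = 10
p=4,n=1: odd sum, s = 10-1 = 9
p=4,n=2: even sum, s = 9+8 = 17
p=4,n=3: odd sum, s = 17-3 = 14
p=5,n=0: odd sum, s = 14-0 = 14
p=5,n=1: even sum, s = 14+5 = 19
p=5,n=2: odd sum, s = 19-2 = 17
p=5,n=3: even sum, s = 17+15 = 32
p=6,n=0: even sum, s = 32+0 = 32
p=6,n=1: odd sum, s = 32-1 = 31
p=6,n=2: even sum, s = 31+12 = 43
p=6,n=3: odd sum, s = 43-3 = 40
p=7,n=0: odd sum, s = 40-0 = 40
p=7,n=1: even sum, s = 40+7 = 47
p=7,n=2: odd sum, s = 47-2 = 45
p=7,n=3: even sum, s = 45+21 = 66

66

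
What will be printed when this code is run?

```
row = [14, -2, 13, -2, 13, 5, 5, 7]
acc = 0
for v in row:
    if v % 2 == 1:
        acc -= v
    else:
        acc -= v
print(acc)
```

-53

v=14: not odd, acc = 0-14 = -14
v=-2: not odd, acc = (-14)-(-2) = -12
v=13: odd, acc = (-12)-13 = -25
v=-2: not odd, acc = (-25)-(-2) = -23
v=13: odd, acc = (-23)-13 = -36
v=5: odd, acc = (-36)-5 = -41
v=5: odd, acc = (-41)-5 = -46
v=7: odd, acc = (-46)-7 = -53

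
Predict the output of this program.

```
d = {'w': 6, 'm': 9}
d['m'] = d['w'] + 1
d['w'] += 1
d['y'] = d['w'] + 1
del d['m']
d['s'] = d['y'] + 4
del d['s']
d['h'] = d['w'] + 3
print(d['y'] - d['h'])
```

d['m'] = d['w']+1 = 7 → {'w': 6, 'm': 7}
d['w'] = 6+1 = 7 → {'w': 7, 'm': 7}
d['y'] = d['w']+1 = 8 → {'w': 7, 'm': 7, 'y': 8}
del 'm' → {'w': 7, 'y': 8}
d['s'] = d['y']+4 = 12 → {'w': 7, 'y': 8, 's': 12}
del 's' → {'w': 7, 'y': 8}
d['h'] = d['w']+3 = 10 → {'w': 7, 'y': 8, 'h': 10}
d['y']-d['h'] = 8-10 = -2

-2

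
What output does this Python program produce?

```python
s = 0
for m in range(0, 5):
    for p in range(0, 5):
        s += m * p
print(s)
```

m=0,p=0: s = 0+0 = 0
m=0,p=1: s = 0+0 = 0
m=0,p=2: s = 0+0 = 0
m=0,p=3: s = 0+0 = 0
m=0,p=4: s = 0+0 = 0
m=1,p=0: s = 0+0 = 0
m=1,p=1: s = 0+1 = 1
m=1,p=2: s = 1+2 = 3
m=1,p=3: s = 3+3 = 6
m=1,p=4: s = 6+4 = 10
m=2,p=0: s = 10+0 = 10
m=2,p=1: s = 10+2 = 12
m=2,p=2: s = 12+4 = 16
m=2,p=3: s = 16+6 = 22
m=2,p=4: s = 22+8 = 30
m=3,p=0: s = 30+0 = 30
m=3,p=1: s = 30+3 = 33
m=3,p=2: s = 33+6 = 39
m=3,p=3: s = 39+9 = 48
m=3,p=4: s = 48+12 = 60
m=4,p=0: s = 60+0 = 60
m=4,p=1: s = 60+4 = 64
m=4,p=2: s = 64+8 = 72
m=4,p=3: s = 72+12 = 84
m=4,p=4: s = 84+16 = 100

100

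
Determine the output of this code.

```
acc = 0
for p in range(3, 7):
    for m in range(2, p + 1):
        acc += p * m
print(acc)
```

241

p=3,m=2: acc = 0+6 = 6
p=3,m=3: acc = 6+9 = 15
p=4,m=2: acc = 15+8 = 23
p=4,m=3: acc = 23+12 = 35
p=4,m=4: acc = 35+16 = 51
p=5,m=2: acc = 51+10 = 61
p=5,m=3: acc = 61+15 = 76
p=5,m=4: acc = 76+20 = 96
p=5,m=5: acc = 96+25 = 121
p=6,m=2: acc = 121+12 = 133
p=6,m=3: acc = 133+18 = 151
p=6,m=4: acc = 151+24 = 175
p=6,m=5: acc = 175+30 = 205
p=6,m=6: acc = 205+36 = 241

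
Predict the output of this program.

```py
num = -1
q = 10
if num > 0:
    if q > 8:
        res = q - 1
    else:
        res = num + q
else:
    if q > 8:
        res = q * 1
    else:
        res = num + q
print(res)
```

10

num=-1, q=10
num > 0 is False; q > 8 is True
→ res = q * 1 = 10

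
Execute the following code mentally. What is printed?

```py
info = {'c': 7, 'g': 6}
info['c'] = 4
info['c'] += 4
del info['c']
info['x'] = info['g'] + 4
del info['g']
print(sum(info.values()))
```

info['c'] = 4 → {'c': 4, 'g': 6}
info['c'] = 4+4 = 8 → {'c': 8, 'g': 6}
del 'c' → {'g': 6}
info['x'] = info['g']+4 = 10 → {'g': 6, 'x': 10}
del 'g' → {'x': 10}
sum of values = 10

10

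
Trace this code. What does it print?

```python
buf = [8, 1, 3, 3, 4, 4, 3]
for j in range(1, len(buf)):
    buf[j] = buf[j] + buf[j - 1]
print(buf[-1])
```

j=1: buf[1] = 1+8 = 9 → [8, 9, 3, 3, 4, 4, 3]
j=2: buf[2] = 3+9 = 12 → [8, 9, 12, 3, 4, 4, 3]
j=3: buf[3] = 3+12 = 15 → [8, 9, 12, 15, 4, 4, 3]
j=4: buf[4] = 4+15 = 19 → [8, 9, 12, 15, 19, 4, 3]
j=5: buf[5] = 4+19 = 23 → [8, 9, 12, 15, 19, 23, 3]
j=6: buf[6] = 3+23 = 26 → [8, 9, 12, 15, 19, 23, 26]

26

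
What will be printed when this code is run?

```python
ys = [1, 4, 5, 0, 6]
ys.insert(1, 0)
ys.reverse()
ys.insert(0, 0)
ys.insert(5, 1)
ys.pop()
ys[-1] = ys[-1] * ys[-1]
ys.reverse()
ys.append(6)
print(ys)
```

[0, 1, 4, 5, 0, 6, 0, 6]

insert 0 at 1 → [1, 0, 4, 5, 0, 6]
reverse → [6, 0, 5, 4, 0, 1]
insert 0 at 0 → [0, 6, 0, 5, 4, 0, 1]
insert 1 at 5 → [0, 6, 0, 5, 4, 1, 0, 1]
pop() removes 1 → [0, 6, 0, 5, 4, 1, 0]
ys[-1] = ys[-1]*ys[-1] = 0*0 = 0 → [0, 6, 0, 5, 4, 1, 0]
reverse → [0, 1, 4, 5, 0, 6, 0]
append 6 → [0, 1, 4, 5, 0, 6, 0, 6]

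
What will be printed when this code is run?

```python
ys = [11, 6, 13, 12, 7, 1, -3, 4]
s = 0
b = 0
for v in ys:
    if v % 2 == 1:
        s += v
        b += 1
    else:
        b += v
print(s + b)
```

56

v=11: odd, s = 0+11 = 11; b=1
v=6: not odd; b=7
v=13: odd, s = 11+13 = 24; b=8
v=12: not odd; b=20
v=7: odd, s = 24+7 = 31; b=21
v=1: odd, s = 31+1 = 32; b=22
v=-3: odd, s = 32+(-3) = 29; b=23
v=4: not odd; b=27
s+b = 29+27 = 56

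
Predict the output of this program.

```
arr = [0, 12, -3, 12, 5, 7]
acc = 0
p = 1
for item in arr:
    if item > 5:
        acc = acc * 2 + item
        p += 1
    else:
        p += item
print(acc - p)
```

73

item=0: not >5; p=1
item=12: >5, acc = 0*2+12 = 12; p=2
item=-3: not >5; p=-1
item=12: >5, acc = 12*2+12 = 36; p=0
item=5: not >5; p=5
item=7: >5, acc = 36*2+7 = 79; p=6
acc-p = 79-6 = 73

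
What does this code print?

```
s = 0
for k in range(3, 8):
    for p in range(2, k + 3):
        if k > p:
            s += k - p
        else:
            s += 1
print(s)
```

50

k=3,p=2: 3>2, s = 0+1 = 1
k=3,p=3: not 3>3, s = 1+1 = 2
k=3,p=4: not 3>4, s = 2+1 = 3
k=3,p=5: not 3>5, s = 3+1 = 4
k=4,p=2: 4>2, s = 4+2 = 6
k=4,p=3: 4>3, s = 6+1 = 7
k=4,p=4: not 4>4, s = 7+1 = 8
k=4,p=5: not 4>5, s = 8+1 = 9
k=4,p=6: not 4>6, s = 9+1 = 10
k=5,p=2: 5>2, s = 10+3 = 13
k=5,p=3: 5>3, s = 13+2 = 15
k=5,p=4: 5>4, s = 15+1 = 16
k=5,p=5: not 5>5, s = 16+1 = 17
k=5,p=6: not 5>6, s = 17+1 = 18
k=5,p=7: not 5>7, s = 18+1 = 19
k=6,p=2: 6>2, s = 19+4 = 23
k=6,p=3: 6>3, s = 23+3 = 26
k=6,p=4: 6>4, s = 26+2 = 28
k=6,p=5: 6>5, s = 28+1 = 29
k=6,p=6: not 6>6, s = 29+1 = 30
k=6,p=7: not 6>7, s = 30+1 = 31
k=6,p=8: not 6>8, s = 31+1 = 32
k=7,p=2: 7>2, s = 32+5 = 37
k=7,p=3: 7>3, s = 37+4 = 41
k=7,p=4: 7>4, s = 41+3 = 44
k=7,p=5: 7>5, s = 44+2 = 46
k=7,p=6: 7>6, s = 46+1 = 47
k=7,p=7: not 7>7, s = 47+1 = 48
k=7,p=8: not 7>8, s = 48+1 = 49
k=7,p=9: not 7>9, s = 49+1 = 50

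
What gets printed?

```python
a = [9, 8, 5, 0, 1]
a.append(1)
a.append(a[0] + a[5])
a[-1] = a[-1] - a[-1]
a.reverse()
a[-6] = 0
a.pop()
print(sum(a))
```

append 1 → [9, 8, 5, 0, 1, 1]
append a[0]+a[5] = 9+1 = 10 → [9, 8, 5, 0, 1, 1, 10]
a[-1] = a[-1]-a[-1] = 10-10 = 0 → [9, 8, 5, 0, 1, 1, 0]
reverse → [0, 1, 1, 0, 5, 8, 9]
a[-6] = 0 → [0, 0, 1, 0, 5, 8, 9]
pop() removes 9 → [0, 0, 1, 0, 5, 8]
sum = 14

14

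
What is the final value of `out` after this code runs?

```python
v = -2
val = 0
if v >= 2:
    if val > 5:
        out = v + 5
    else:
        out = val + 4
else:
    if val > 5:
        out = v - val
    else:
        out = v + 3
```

1

v=-2, val=0
v >= 2 is False; val > 5 is False
→ out = v + 3 = 1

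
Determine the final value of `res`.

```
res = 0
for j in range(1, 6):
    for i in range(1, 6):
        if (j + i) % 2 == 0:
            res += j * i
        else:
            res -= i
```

81

j=1,i=1: even sum, res = 0+1 = 1
j=1,i=2: odd sum, res = 1-2 = -1
j=1,i=3: even sum, res = (-1)+3 = 2
j=1,i=4: odd sum, res = 2-4 = -2
j=1,i=5: even sum, res = (-2)+5 = 3
j=2,i=1: odd sum, res = 3-1 = 2
j=2,i=2: even sum, res = 2+4 = 6
j=2,i=3: odd sum, res = 6-3 = 3
j=2,i=4: even sum, res = 3+8 = 11
j=2,i=5: odd sum, res = 11-5 = 6
j=3,i=1: even sum, res = 6+3 = 9
j=3,i=2: odd sum, res = 9-2 = 7
j=3,i=3: even sum, res = 7+9 = 16
j=3,i=4: odd sum, res = 16-4 = 12
j=3,i=5: even sum, res = 12+15 = 27
j=4,i=1: odd sum, res = 27-1 = 26
j=4,i=2: even sum, res = 26+8 = 34
j=4,i=3: odd sum, res = 34-3 = 31
j=4,i=4: even sum, res = 31+16 = 47
j=4,i=5: odd sum, res = 47-5 = 42
j=5,i=1: even sum, res = 42+5 = 47
j=5,i=2: odd sum, res = 47-2 = 45
j=5,i=3: even sum, res = 45+15 = 60
j=5,i=4: odd sum, res = 60-4 = 56
j=5,i=5: even sum, res = 56+25 = 81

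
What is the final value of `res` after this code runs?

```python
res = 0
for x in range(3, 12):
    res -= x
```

x=3: res = 0-3 = -3
x=4: res = (-3)-4 = -7
x=5: res = (-7)-5 = -12
x=6: res = (-12)-6 = -18
x=7: res = (-18)-7 = -25
x=8: res = (-25)-8 = -33
x=9: res = (-33)-9 = -42
x=10: res = (-42)-10 = -52
x=11: res = (-52)-11 = -63

-63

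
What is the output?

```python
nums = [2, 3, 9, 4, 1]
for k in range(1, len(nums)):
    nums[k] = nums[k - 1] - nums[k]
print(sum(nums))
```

k=1: nums[1] = 2-3 = -1 → [2, -1, 9, 4, 1]
k=2: nums[2] = (-1)-9 = -10 → [2, -1, -10, 4, 1]
k=3: nums[3] = (-10)-4 = -14 → [2, -1, -10, -14, 1]
k=4: nums[4] = (-14)-1 = -15 → [2, -1, -10, -14, -15]
sum = -38

-38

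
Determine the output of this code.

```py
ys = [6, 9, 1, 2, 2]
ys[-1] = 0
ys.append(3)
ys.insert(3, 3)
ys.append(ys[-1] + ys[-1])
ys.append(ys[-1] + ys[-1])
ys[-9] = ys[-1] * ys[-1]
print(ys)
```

ys[-1] = 0 → [6, 9, 1, 2, 0]
append 3 → [6, 9, 1, 2, 0, 3]
insert 3 at 3 → [6, 9, 1, 3, 2, 0, 3]
append ys[-1]+ys[-1] = 3+3 = 6 → [6, 9, 1, 3, 2, 0, 3, 6]
append ys[-1]+ys[-1] = 6+6 = 12 → [6, 9, 1, 3, 2, 0, 3, 6, 12]
ys[-9] = ys[-1]*ys[-1] = 12*12 = 144 → [144, 9, 1, 3, 2, 0, 3, 6, 12]

[144, 9, 1, 3, 2, 0, 3, 6, 12]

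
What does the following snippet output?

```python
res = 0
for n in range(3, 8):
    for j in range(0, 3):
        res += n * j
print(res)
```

n=3,j=0: res = 0+0 = 0
n=3,j=1: res = 0+3 = 3
n=3,j=2: res = 3+6 = 9
n=4,j=0: res = 9+0 = 9
n=4,j=1: res = 9+4 = 13
n=4,j=2: res = 13+8 = 21
n=5,j=0: res = 21+0 = 21
n=5,j=1: res = 21+5 = 26
n=5,j=2: res = 26+10 = 36
n=6,j=0: res = 36+0 = 36
n=6,j=1: res = 36+6 = 42
n=6,j=2: res = 42+12 = 54
n=7,j=0: res = 54+0 = 54
n=7,j=1: res = 54+7 = 61
n=7,j=2: res = 61+14 = 75

75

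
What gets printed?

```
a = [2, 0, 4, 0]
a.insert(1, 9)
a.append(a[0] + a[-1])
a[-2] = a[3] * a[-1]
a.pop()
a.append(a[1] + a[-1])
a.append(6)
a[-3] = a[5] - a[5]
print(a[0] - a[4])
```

insert 9 at 1 → [2, 9, 0, 4, 0]
append a[0]+a[-1] = 2+0 = 2 → [2, 9, 0, 4, 0, 2]
a[-2] = a[3]*a[-1] = 4*2 = 8 → [2, 9, 0, 4, 8, 2]
pop() removes 2 → [2, 9, 0, 4, 8]
append a[1]+a[-1] = 9+8 = 17 → [2, 9, 0, 4, 8, 17]
append 6 → [2, 9, 0, 4, 8, 17, 6]
a[-3] = a[5]-a[5] = 17-17 = 0 → [2, 9, 0, 4, 0, 17, 6]
a[0]-a[4] = 2-0 = 2

2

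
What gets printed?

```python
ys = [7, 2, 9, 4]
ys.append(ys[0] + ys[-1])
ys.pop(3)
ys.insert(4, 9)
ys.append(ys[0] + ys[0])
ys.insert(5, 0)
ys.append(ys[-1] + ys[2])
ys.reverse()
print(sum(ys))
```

75

append ys[0]+ys[-1] = 7+4 = 11 → [7, 2, 9, 4, 11]
pop(3) removes 4 → [7, 2, 9, 11]
insert 9 at 4 → [7, 2, 9, 11, 9]
append ys[0]+ys[0] = 7+7 = 14 → [7, 2, 9, 11, 9, 14]
insert 0 at 5 → [7, 2, 9, 11, 9, 0, 14]
append ys[-1]+ys[2] = 14+9 = 23 → [7, 2, 9, 11, 9, 0, 14, 23]
reverse → [23, 14, 0, 9, 11, 9, 2, 7]
sum = 75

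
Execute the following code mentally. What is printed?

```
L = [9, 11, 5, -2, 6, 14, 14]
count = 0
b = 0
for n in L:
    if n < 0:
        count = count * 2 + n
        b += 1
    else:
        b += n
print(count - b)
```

n=9: not <0; b=9
n=11: not <0; b=20
n=5: not <0; b=25
n=-2: <0, count = 0*2+(-2) = -2; b=26
n=6: not <0; b=32
n=14: not <0; b=46
n=14: not <0; b=60
count-b = (-2)-60 = -62

-62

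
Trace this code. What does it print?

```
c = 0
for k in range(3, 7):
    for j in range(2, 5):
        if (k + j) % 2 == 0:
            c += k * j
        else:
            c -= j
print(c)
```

66

k=3,j=2: odd sum, c = 0-2 = -2
k=3,j=3: even sum, c = (-2)+9 = 7
k=3,j=4: odd sum, c = 7-4 = 3
k=4,j=2: even sum, c = 3+8 = 11
k=4,j=3: odd sum, c = 11-3 = 8
k=4,j=4: even sum, c = 8+16 = 24
k=5,j=2: odd sum, c = 24-2 = 22
k=5,j=3: even sum, c = 22+15 = 37
k=5,j=4: odd sum, c = 37-4 = 33
k=6,j=2: even sum, c = 33+12 = 45
k=6,j=3: odd sum, c = 45-3 = 42
k=6,j=4: even sum, c = 42+24 = 66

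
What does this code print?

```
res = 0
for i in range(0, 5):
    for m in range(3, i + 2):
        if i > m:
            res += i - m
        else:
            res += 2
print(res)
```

11

i=2,m=3: not 2>3, res = 0+2 = 2
i=3,m=3: not 3>3, res = 2+2 = 4
i=3,m=4: not 3>4, res = 4+2 = 6
i=4,m=3: 4>3, res = 6+1 = 7
i=4,m=4: not 4>4, res = 7+2 = 9
i=4,m=5: not 4>5, res = 9+2 = 11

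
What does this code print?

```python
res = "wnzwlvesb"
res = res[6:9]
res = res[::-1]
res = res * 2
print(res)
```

bsebse

slice [6:9] → 'esb'
reverse → 'bse'
repeat ×2 → 'bsebse'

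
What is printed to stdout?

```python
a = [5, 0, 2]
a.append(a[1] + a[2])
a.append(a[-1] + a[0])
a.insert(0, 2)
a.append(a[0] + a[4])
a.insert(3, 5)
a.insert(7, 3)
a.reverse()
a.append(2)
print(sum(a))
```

32

append a[1]+a[2] = 0+2 = 2 → [5, 0, 2, 2]
append a[-1]+a[0] = 2+5 = 7 → [5, 0, 2, 2, 7]
insert 2 at 0 → [2, 5, 0, 2, 2, 7]
append a[0]+a[4] = 2+2 = 4 → [2, 5, 0, 2, 2, 7, 4]
insert 5 at 3 → [2, 5, 0, 5, 2, 2, 7, 4]
insert 3 at 7 → [2, 5, 0, 5, 2, 2, 7, 3, 4]
reverse → [4, 3, 7, 2, 2, 5, 0, 5, 2]
append 2 → [4, 3, 7, 2, 2, 5, 0, 5, 2, 2]
sum = 32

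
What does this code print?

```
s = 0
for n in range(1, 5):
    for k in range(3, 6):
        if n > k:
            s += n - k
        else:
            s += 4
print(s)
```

n=1,k=3: not 1>3, s = 0+4 = 4
n=1,k=4: not 1>4, s = 4+4 = 8
n=1,k=5: not 1>5, s = 8+4 = 12
n=2,k=3: not 2>3, s = 12+4 = 16
n=2,k=4: not 2>4, s = 16+4 = 20
n=2,k=5: not 2>5, s = 20+4 = 24
n=3,k=3: not 3>3, s = 24+4 = 28
n=3,k=4: not 3>4, s = 28+4 = 32
n=3,k=5: not 3>5, s = 32+4 = 36
n=4,k=3: 4>3, s = 36+1 = 37
n=4,k=4: not 4>4, s = 37+4 = 41
n=4,k=5: not 4>5, s = 41+4 = 45

45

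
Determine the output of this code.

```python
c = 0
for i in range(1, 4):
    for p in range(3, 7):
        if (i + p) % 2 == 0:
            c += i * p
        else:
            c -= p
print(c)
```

i=1,p=3: even sum, c = 0+3 = 3
i=1,p=4: odd sum, c = 3-4 = -1
i=1,p=5: even sum, c = (-1)+5 = 4
i=1,p=6: odd sum, c = 4-6 = -2
i=2,p=3: odd sum, c = (-2)-3 = -5
i=2,p=4: even sum, c = (-5)+8 = 3
i=2,p=5: odd sum, c = 3-5 = -2
i=2,p=6: even sum, c = (-2)+12 = 10
i=3,p=3: even sum, c = 10+9 = 19
i=3,p=4: odd sum, c = 19-4 = 15
i=3,p=5: even sum, c = 15+15 = 30
i=3,p=6: odd sum, c = 30-6 = 24

24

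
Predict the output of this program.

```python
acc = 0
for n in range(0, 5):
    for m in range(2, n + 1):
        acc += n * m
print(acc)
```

55

n=2,m=2: acc = 0+4 = 4
n=3,m=2: acc = 4+6 = 10
n=3,m=3: acc = 10+9 = 19
n=4,m=2: acc = 19+8 = 27
n=4,m=3: acc = 27+12 = 39
n=4,m=4: acc = 39+16 = 55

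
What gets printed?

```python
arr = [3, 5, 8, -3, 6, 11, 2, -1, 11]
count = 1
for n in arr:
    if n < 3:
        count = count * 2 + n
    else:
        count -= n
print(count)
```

-208

n=3: not <3, count = 1-3 = -2
n=5: not <3, count = (-2)-5 = -7
n=8: not <3, count = (-7)-8 = -15
n=-3: <3, count = (-15)*2+(-3) = -33
n=6: not <3, count = (-33)-6 = -39
n=11: not <3, count = (-39)-11 = -50
n=2: <3, count = (-50)*2+2 = -98
n=-1: <3, count = (-98)*2+(-1) = -197
n=11: not <3, count = (-197)-11 = -208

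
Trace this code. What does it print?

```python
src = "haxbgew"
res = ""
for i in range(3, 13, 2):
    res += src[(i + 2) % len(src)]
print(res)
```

ehxgw

i=3: add src[5]='e' → 'e'
i=5: add src[0]='h' → 'eh'
i=7: add src[2]='x' → 'ehx'
i=9: add src[4]='g' → 'ehxg'
i=11: add src[6]='w' → 'ehxgw'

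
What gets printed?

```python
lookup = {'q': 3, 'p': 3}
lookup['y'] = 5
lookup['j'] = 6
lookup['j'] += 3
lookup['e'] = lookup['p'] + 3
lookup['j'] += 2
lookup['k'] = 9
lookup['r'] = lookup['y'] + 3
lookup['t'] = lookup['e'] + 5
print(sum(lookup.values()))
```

lookup['y'] = 5 → {'q': 3, 'p': 3, 'y': 5}
lookup['j'] = 6 → {'q': 3, 'p': 3, 'y': 5, 'j': 6}
lookup['j'] = 6+3 = 9 → {'q': 3, 'p': 3, 'y': 5, 'j': 9}
lookup['e'] = lookup['p']+3 = 6 → {'q': 3, 'p': 3, 'y': 5, 'j': 9, 'e': 6}
lookup['j'] = 9+2 = 11 → {'q': 3, 'p': 3, 'y': 5, 'j': 11, 'e': 6}
lookup['k'] = 9 → {'q': 3, 'p': 3, 'y': 5, 'j': 11, 'e': 6, 'k': 9}
lookup['r'] = lookup['y']+3 = 8 → {'q': 3, 'p': 3, 'y': 5, 'j': 11, 'e': 6, 'k': 9, 'r': 8}
lookup['t'] = lookup['e']+5 = 11 → {'q': 3, 'p': 3, 'y': 5, 'j': 11, 'e': 6, 'k': 9, 'r': 8, 't': 11}
sum of values = 56

56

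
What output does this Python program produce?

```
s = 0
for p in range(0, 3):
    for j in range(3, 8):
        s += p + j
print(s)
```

p=0,j=3: s = 0+3 = 3
p=0,j=4: s = 3+4 = 7
p=0,j=5: s = 7+5 = 12
p=0,j=6: s = 12+6 = 18
p=0,j=7: s = 18+7 = 25
p=1,j=3: s = 25+4 = 29
p=1,j=4: s = 29+5 = 34
p=1,j=5: s = 34+6 = 40
p=1,j=6: s = 40+7 = 47
p=1,j=7: s = 47+8 = 55
p=2,j=3: s = 55+5 = 60
p=2,j=4: s = 60+6 = 66
p=2,j=5: s = 66+7 = 73
p=2,j=6: s = 73+8 = 81
p=2,j=7: s = 81+9 = 90

90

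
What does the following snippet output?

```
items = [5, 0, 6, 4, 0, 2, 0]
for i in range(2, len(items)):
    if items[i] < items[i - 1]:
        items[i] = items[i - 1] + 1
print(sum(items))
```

45

i=2: 6>=0, unchanged → [5, 0, 6, 4, 0, 2, 0]
i=3: 4<6, items[3] = 6+1 = 7 → [5, 0, 6, 7, 0, 2, 0]
i=4: 0<7, items[4] = 7+1 = 8 → [5, 0, 6, 7, 8, 2, 0]
i=5: 2<8, items[5] = 8+1 = 9 → [5, 0, 6, 7, 8, 9, 0]
i=6: 0<9, items[6] = 9+1 = 10 → [5, 0, 6, 7, 8, 9, 10]
sum = 45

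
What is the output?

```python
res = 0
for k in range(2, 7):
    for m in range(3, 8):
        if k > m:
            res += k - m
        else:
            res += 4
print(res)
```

k=2,m=3: not 2>3, res = 0+4 = 4
k=2,m=4: not 2>4, res = 4+4 = 8
k=2,m=5: not 2>5, res = 8+4 = 12
k=2,m=6: not 2>6, res = 12+4 = 16
k=2,m=7: not 2>7, res = 16+4 = 20
k=3,m=3: not 3>3, res = 20+4 = 24
k=3,m=4: not 3>4, res = 24+4 = 28
k=3,m=5: not 3>5, res = 28+4 = 32
k=3,m=6: not 3>6, res = 32+4 = 36
k=3,m=7: not 3>7, res = 36+4 = 40
k=4,m=3: 4>3, res = 40+1 = 41
k=4,m=4: not 4>4, res = 41+4 = 45
k=4,m=5: not 4>5, res = 45+4 = 49
k=4,m=6: not 4>6, res = 49+4 = 53
k=4,m=7: not 4>7, res = 53+4 = 57
k=5,m=3: 5>3, res = 57+2 = 59
k=5,m=4: 5>4, res = 59+1 = 60
k=5,m=5: not 5>5, res = 60+4 = 64
k=5,m=6: not 5>6, res = 64+4 = 68
k=5,m=7: not 5>7, res = 68+4 = 72
k=6,m=3: 6>3, res = 72+3 = 75
k=6,m=4: 6>4, res = 75+2 = 77
k=6,m=5: 6>5, res = 77+1 = 78
k=6,m=6: not 6>6, res = 78+4 = 82
k=6,m=7: not 6>7, res = 82+4 = 86

86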